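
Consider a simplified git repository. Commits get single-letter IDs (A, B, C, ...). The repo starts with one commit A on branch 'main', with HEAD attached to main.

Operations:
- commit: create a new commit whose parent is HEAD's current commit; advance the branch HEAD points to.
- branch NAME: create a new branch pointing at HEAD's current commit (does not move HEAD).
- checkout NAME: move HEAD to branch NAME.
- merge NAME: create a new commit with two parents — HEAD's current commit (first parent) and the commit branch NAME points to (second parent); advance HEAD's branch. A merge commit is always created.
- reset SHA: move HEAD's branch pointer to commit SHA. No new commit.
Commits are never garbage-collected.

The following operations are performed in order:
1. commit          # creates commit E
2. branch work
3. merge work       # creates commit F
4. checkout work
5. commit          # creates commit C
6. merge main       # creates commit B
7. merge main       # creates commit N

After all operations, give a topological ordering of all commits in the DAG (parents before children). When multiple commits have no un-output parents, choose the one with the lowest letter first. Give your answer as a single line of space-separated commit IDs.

After op 1 (commit): HEAD=main@E [main=E]
After op 2 (branch): HEAD=main@E [main=E work=E]
After op 3 (merge): HEAD=main@F [main=F work=E]
After op 4 (checkout): HEAD=work@E [main=F work=E]
After op 5 (commit): HEAD=work@C [main=F work=C]
After op 6 (merge): HEAD=work@B [main=F work=B]
After op 7 (merge): HEAD=work@N [main=F work=N]
commit A: parents=[]
commit B: parents=['C', 'F']
commit C: parents=['E']
commit E: parents=['A']
commit F: parents=['E', 'E']
commit N: parents=['B', 'F']

Answer: A E C F B N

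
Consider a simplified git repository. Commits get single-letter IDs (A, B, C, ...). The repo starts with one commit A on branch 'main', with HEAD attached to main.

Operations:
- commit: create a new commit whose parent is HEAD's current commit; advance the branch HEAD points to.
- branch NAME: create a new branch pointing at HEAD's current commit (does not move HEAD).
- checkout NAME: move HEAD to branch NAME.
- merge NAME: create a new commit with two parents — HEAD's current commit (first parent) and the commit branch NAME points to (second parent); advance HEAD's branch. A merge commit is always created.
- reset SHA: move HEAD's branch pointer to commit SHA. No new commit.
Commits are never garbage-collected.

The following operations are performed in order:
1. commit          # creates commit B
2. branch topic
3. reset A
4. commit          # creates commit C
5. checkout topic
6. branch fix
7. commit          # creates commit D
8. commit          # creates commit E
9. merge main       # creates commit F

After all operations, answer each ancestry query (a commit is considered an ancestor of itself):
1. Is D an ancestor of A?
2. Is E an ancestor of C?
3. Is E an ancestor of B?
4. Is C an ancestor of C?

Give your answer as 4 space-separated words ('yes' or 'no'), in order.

After op 1 (commit): HEAD=main@B [main=B]
After op 2 (branch): HEAD=main@B [main=B topic=B]
After op 3 (reset): HEAD=main@A [main=A topic=B]
After op 4 (commit): HEAD=main@C [main=C topic=B]
After op 5 (checkout): HEAD=topic@B [main=C topic=B]
After op 6 (branch): HEAD=topic@B [fix=B main=C topic=B]
After op 7 (commit): HEAD=topic@D [fix=B main=C topic=D]
After op 8 (commit): HEAD=topic@E [fix=B main=C topic=E]
After op 9 (merge): HEAD=topic@F [fix=B main=C topic=F]
ancestors(A) = {A}; D in? no
ancestors(C) = {A,C}; E in? no
ancestors(B) = {A,B}; E in? no
ancestors(C) = {A,C}; C in? yes

Answer: no no no yes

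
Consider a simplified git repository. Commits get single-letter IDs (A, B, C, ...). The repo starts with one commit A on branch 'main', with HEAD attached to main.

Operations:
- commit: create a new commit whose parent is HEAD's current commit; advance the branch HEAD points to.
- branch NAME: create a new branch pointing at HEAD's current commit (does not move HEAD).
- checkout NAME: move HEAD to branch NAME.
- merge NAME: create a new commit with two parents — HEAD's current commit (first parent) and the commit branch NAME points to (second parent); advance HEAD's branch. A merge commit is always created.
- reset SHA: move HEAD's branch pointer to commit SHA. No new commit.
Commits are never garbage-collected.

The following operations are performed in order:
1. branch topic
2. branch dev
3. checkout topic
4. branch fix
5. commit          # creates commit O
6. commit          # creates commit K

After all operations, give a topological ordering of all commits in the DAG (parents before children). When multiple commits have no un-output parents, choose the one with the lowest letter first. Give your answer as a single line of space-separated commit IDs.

Answer: A O K

Derivation:
After op 1 (branch): HEAD=main@A [main=A topic=A]
After op 2 (branch): HEAD=main@A [dev=A main=A topic=A]
After op 3 (checkout): HEAD=topic@A [dev=A main=A topic=A]
After op 4 (branch): HEAD=topic@A [dev=A fix=A main=A topic=A]
After op 5 (commit): HEAD=topic@O [dev=A fix=A main=A topic=O]
After op 6 (commit): HEAD=topic@K [dev=A fix=A main=A topic=K]
commit A: parents=[]
commit K: parents=['O']
commit O: parents=['A']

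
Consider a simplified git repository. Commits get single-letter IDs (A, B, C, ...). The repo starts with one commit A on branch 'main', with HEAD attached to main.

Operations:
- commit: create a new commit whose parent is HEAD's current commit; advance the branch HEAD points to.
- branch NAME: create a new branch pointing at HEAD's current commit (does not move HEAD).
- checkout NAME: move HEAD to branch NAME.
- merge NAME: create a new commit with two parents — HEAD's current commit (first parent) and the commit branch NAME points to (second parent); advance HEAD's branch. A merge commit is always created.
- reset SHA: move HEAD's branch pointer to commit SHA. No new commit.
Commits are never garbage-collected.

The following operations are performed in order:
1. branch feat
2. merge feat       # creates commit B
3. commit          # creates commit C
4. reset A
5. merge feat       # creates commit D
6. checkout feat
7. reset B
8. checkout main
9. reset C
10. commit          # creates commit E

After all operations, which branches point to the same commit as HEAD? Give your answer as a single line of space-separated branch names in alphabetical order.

Answer: main

Derivation:
After op 1 (branch): HEAD=main@A [feat=A main=A]
After op 2 (merge): HEAD=main@B [feat=A main=B]
After op 3 (commit): HEAD=main@C [feat=A main=C]
After op 4 (reset): HEAD=main@A [feat=A main=A]
After op 5 (merge): HEAD=main@D [feat=A main=D]
After op 6 (checkout): HEAD=feat@A [feat=A main=D]
After op 7 (reset): HEAD=feat@B [feat=B main=D]
After op 8 (checkout): HEAD=main@D [feat=B main=D]
After op 9 (reset): HEAD=main@C [feat=B main=C]
After op 10 (commit): HEAD=main@E [feat=B main=E]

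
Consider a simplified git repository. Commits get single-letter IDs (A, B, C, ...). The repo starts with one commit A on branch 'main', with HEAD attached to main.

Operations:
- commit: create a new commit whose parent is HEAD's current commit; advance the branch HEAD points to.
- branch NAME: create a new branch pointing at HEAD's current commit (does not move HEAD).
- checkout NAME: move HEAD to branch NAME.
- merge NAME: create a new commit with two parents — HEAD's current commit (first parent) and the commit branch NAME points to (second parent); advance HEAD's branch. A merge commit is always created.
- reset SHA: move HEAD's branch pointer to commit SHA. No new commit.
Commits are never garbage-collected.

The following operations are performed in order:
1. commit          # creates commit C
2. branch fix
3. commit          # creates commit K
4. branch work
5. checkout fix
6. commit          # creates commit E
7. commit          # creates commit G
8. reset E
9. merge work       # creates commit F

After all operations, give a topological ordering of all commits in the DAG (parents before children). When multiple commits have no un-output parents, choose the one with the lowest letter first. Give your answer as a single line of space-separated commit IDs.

Answer: A C E G K F

Derivation:
After op 1 (commit): HEAD=main@C [main=C]
After op 2 (branch): HEAD=main@C [fix=C main=C]
After op 3 (commit): HEAD=main@K [fix=C main=K]
After op 4 (branch): HEAD=main@K [fix=C main=K work=K]
After op 5 (checkout): HEAD=fix@C [fix=C main=K work=K]
After op 6 (commit): HEAD=fix@E [fix=E main=K work=K]
After op 7 (commit): HEAD=fix@G [fix=G main=K work=K]
After op 8 (reset): HEAD=fix@E [fix=E main=K work=K]
After op 9 (merge): HEAD=fix@F [fix=F main=K work=K]
commit A: parents=[]
commit C: parents=['A']
commit E: parents=['C']
commit F: parents=['E', 'K']
commit G: parents=['E']
commit K: parents=['C']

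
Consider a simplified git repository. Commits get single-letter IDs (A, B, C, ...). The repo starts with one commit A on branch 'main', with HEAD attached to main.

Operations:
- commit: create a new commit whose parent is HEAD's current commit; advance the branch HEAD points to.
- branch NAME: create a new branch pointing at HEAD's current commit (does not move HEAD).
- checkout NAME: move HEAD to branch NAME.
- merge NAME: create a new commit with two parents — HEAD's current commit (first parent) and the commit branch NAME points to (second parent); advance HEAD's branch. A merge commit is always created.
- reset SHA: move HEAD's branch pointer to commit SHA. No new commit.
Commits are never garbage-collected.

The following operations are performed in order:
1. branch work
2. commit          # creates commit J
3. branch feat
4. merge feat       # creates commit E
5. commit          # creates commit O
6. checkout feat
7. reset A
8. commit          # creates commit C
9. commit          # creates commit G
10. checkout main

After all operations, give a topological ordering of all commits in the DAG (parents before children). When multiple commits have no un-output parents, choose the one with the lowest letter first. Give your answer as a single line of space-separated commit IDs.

After op 1 (branch): HEAD=main@A [main=A work=A]
After op 2 (commit): HEAD=main@J [main=J work=A]
After op 3 (branch): HEAD=main@J [feat=J main=J work=A]
After op 4 (merge): HEAD=main@E [feat=J main=E work=A]
After op 5 (commit): HEAD=main@O [feat=J main=O work=A]
After op 6 (checkout): HEAD=feat@J [feat=J main=O work=A]
After op 7 (reset): HEAD=feat@A [feat=A main=O work=A]
After op 8 (commit): HEAD=feat@C [feat=C main=O work=A]
After op 9 (commit): HEAD=feat@G [feat=G main=O work=A]
After op 10 (checkout): HEAD=main@O [feat=G main=O work=A]
commit A: parents=[]
commit C: parents=['A']
commit E: parents=['J', 'J']
commit G: parents=['C']
commit J: parents=['A']
commit O: parents=['E']

Answer: A C G J E O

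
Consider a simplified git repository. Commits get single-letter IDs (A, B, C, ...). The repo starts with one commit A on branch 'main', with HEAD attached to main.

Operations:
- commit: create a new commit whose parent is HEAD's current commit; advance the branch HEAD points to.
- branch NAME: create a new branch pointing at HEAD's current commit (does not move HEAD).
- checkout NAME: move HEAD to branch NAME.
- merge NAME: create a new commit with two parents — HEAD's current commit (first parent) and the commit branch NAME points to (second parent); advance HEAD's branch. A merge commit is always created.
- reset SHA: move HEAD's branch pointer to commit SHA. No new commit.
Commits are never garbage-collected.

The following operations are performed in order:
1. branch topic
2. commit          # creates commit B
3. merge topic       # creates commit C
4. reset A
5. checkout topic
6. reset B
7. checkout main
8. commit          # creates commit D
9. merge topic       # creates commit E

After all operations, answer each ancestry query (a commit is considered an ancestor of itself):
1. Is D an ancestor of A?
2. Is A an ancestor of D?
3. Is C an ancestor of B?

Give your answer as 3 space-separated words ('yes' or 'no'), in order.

After op 1 (branch): HEAD=main@A [main=A topic=A]
After op 2 (commit): HEAD=main@B [main=B topic=A]
After op 3 (merge): HEAD=main@C [main=C topic=A]
After op 4 (reset): HEAD=main@A [main=A topic=A]
After op 5 (checkout): HEAD=topic@A [main=A topic=A]
After op 6 (reset): HEAD=topic@B [main=A topic=B]
After op 7 (checkout): HEAD=main@A [main=A topic=B]
After op 8 (commit): HEAD=main@D [main=D topic=B]
After op 9 (merge): HEAD=main@E [main=E topic=B]
ancestors(A) = {A}; D in? no
ancestors(D) = {A,D}; A in? yes
ancestors(B) = {A,B}; C in? no

Answer: no yes no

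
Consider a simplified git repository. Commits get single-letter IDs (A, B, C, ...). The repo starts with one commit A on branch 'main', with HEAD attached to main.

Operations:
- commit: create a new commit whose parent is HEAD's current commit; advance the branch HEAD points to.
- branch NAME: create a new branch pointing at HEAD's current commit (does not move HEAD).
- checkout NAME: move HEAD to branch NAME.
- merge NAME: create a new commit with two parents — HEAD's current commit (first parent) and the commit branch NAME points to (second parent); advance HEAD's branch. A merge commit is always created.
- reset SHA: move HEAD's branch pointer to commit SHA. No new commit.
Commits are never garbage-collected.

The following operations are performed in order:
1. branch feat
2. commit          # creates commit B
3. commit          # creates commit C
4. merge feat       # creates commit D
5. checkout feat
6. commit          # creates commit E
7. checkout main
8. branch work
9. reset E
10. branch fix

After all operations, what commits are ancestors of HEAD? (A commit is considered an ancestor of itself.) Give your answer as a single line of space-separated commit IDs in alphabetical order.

Answer: A E

Derivation:
After op 1 (branch): HEAD=main@A [feat=A main=A]
After op 2 (commit): HEAD=main@B [feat=A main=B]
After op 3 (commit): HEAD=main@C [feat=A main=C]
After op 4 (merge): HEAD=main@D [feat=A main=D]
After op 5 (checkout): HEAD=feat@A [feat=A main=D]
After op 6 (commit): HEAD=feat@E [feat=E main=D]
After op 7 (checkout): HEAD=main@D [feat=E main=D]
After op 8 (branch): HEAD=main@D [feat=E main=D work=D]
After op 9 (reset): HEAD=main@E [feat=E main=E work=D]
After op 10 (branch): HEAD=main@E [feat=E fix=E main=E work=D]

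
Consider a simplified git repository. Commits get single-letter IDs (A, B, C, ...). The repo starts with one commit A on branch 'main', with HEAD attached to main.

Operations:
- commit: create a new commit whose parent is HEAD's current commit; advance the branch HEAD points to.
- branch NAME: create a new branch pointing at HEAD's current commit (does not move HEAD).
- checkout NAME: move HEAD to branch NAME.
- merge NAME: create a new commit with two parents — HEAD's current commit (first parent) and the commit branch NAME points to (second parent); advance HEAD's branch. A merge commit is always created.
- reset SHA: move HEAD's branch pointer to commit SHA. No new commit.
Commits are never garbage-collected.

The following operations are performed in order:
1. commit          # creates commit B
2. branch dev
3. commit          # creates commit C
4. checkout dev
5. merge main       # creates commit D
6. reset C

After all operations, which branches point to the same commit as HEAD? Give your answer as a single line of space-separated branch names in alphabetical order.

Answer: dev main

Derivation:
After op 1 (commit): HEAD=main@B [main=B]
After op 2 (branch): HEAD=main@B [dev=B main=B]
After op 3 (commit): HEAD=main@C [dev=B main=C]
After op 4 (checkout): HEAD=dev@B [dev=B main=C]
After op 5 (merge): HEAD=dev@D [dev=D main=C]
After op 6 (reset): HEAD=dev@C [dev=C main=C]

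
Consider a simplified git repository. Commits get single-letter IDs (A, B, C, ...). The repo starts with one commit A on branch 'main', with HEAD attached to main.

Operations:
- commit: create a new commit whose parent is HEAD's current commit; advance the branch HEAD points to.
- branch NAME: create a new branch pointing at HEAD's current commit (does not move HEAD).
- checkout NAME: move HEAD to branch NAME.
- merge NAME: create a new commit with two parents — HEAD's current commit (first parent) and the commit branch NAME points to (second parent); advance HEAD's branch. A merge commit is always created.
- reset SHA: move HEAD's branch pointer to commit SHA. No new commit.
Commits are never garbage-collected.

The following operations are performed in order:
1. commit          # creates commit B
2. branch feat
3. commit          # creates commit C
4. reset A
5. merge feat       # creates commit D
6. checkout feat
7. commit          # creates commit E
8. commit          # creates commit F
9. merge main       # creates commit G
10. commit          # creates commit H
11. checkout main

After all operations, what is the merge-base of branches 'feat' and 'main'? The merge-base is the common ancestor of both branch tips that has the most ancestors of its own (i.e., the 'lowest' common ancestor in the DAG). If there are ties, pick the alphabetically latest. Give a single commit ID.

Answer: D

Derivation:
After op 1 (commit): HEAD=main@B [main=B]
After op 2 (branch): HEAD=main@B [feat=B main=B]
After op 3 (commit): HEAD=main@C [feat=B main=C]
After op 4 (reset): HEAD=main@A [feat=B main=A]
After op 5 (merge): HEAD=main@D [feat=B main=D]
After op 6 (checkout): HEAD=feat@B [feat=B main=D]
After op 7 (commit): HEAD=feat@E [feat=E main=D]
After op 8 (commit): HEAD=feat@F [feat=F main=D]
After op 9 (merge): HEAD=feat@G [feat=G main=D]
After op 10 (commit): HEAD=feat@H [feat=H main=D]
After op 11 (checkout): HEAD=main@D [feat=H main=D]
ancestors(feat=H): ['A', 'B', 'D', 'E', 'F', 'G', 'H']
ancestors(main=D): ['A', 'B', 'D']
common: ['A', 'B', 'D']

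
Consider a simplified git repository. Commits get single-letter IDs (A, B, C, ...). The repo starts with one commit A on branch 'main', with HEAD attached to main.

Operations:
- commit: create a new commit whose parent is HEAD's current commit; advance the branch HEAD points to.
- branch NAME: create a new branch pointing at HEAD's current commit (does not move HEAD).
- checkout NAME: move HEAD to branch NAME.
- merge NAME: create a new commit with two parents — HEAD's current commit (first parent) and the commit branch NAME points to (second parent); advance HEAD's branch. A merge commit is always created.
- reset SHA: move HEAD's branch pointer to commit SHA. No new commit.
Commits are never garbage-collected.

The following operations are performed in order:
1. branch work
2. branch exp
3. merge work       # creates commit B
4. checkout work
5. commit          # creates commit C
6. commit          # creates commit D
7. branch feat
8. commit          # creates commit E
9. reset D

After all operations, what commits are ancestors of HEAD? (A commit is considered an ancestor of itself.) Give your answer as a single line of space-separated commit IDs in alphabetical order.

Answer: A C D

Derivation:
After op 1 (branch): HEAD=main@A [main=A work=A]
After op 2 (branch): HEAD=main@A [exp=A main=A work=A]
After op 3 (merge): HEAD=main@B [exp=A main=B work=A]
After op 4 (checkout): HEAD=work@A [exp=A main=B work=A]
After op 5 (commit): HEAD=work@C [exp=A main=B work=C]
After op 6 (commit): HEAD=work@D [exp=A main=B work=D]
After op 7 (branch): HEAD=work@D [exp=A feat=D main=B work=D]
After op 8 (commit): HEAD=work@E [exp=A feat=D main=B work=E]
After op 9 (reset): HEAD=work@D [exp=A feat=D main=B work=D]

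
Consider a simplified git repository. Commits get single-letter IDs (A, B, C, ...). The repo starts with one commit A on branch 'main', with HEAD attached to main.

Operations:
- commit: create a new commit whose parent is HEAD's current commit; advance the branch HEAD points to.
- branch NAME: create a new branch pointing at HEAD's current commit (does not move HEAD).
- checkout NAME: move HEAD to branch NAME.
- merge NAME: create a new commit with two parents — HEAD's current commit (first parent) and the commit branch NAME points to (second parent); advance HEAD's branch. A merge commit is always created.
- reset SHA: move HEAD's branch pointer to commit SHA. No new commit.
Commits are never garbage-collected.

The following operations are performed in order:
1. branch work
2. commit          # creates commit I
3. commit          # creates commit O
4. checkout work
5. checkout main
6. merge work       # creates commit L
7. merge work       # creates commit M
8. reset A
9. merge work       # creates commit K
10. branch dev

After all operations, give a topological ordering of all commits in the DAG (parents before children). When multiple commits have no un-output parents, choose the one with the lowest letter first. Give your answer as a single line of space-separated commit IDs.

Answer: A I K O L M

Derivation:
After op 1 (branch): HEAD=main@A [main=A work=A]
After op 2 (commit): HEAD=main@I [main=I work=A]
After op 3 (commit): HEAD=main@O [main=O work=A]
After op 4 (checkout): HEAD=work@A [main=O work=A]
After op 5 (checkout): HEAD=main@O [main=O work=A]
After op 6 (merge): HEAD=main@L [main=L work=A]
After op 7 (merge): HEAD=main@M [main=M work=A]
After op 8 (reset): HEAD=main@A [main=A work=A]
After op 9 (merge): HEAD=main@K [main=K work=A]
After op 10 (branch): HEAD=main@K [dev=K main=K work=A]
commit A: parents=[]
commit I: parents=['A']
commit K: parents=['A', 'A']
commit L: parents=['O', 'A']
commit M: parents=['L', 'A']
commit O: parents=['I']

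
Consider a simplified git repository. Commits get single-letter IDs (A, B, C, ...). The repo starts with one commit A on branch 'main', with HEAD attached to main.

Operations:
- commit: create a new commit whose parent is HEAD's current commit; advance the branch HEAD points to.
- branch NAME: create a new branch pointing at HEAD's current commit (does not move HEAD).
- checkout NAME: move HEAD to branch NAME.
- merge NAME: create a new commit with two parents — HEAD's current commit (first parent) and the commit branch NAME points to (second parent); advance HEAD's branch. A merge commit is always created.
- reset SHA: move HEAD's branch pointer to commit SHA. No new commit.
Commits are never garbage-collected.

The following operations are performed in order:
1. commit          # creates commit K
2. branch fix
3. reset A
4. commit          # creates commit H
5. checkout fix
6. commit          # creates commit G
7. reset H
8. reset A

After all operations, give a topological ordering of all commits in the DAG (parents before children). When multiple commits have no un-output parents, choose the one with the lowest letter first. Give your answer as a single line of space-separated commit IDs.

Answer: A H K G

Derivation:
After op 1 (commit): HEAD=main@K [main=K]
After op 2 (branch): HEAD=main@K [fix=K main=K]
After op 3 (reset): HEAD=main@A [fix=K main=A]
After op 4 (commit): HEAD=main@H [fix=K main=H]
After op 5 (checkout): HEAD=fix@K [fix=K main=H]
After op 6 (commit): HEAD=fix@G [fix=G main=H]
After op 7 (reset): HEAD=fix@H [fix=H main=H]
After op 8 (reset): HEAD=fix@A [fix=A main=H]
commit A: parents=[]
commit G: parents=['K']
commit H: parents=['A']
commit K: parents=['A']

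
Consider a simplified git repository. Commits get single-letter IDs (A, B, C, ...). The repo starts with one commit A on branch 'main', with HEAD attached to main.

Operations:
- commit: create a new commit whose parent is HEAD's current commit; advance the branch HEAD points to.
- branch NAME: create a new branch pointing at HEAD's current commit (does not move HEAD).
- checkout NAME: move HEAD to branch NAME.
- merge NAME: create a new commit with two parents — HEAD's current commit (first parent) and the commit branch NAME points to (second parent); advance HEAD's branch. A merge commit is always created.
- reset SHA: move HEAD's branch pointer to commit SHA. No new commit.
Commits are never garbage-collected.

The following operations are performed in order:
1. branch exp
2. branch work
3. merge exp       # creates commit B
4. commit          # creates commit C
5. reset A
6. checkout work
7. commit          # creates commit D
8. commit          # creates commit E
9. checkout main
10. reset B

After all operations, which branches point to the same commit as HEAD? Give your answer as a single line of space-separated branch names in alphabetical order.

After op 1 (branch): HEAD=main@A [exp=A main=A]
After op 2 (branch): HEAD=main@A [exp=A main=A work=A]
After op 3 (merge): HEAD=main@B [exp=A main=B work=A]
After op 4 (commit): HEAD=main@C [exp=A main=C work=A]
After op 5 (reset): HEAD=main@A [exp=A main=A work=A]
After op 6 (checkout): HEAD=work@A [exp=A main=A work=A]
After op 7 (commit): HEAD=work@D [exp=A main=A work=D]
After op 8 (commit): HEAD=work@E [exp=A main=A work=E]
After op 9 (checkout): HEAD=main@A [exp=A main=A work=E]
After op 10 (reset): HEAD=main@B [exp=A main=B work=E]

Answer: main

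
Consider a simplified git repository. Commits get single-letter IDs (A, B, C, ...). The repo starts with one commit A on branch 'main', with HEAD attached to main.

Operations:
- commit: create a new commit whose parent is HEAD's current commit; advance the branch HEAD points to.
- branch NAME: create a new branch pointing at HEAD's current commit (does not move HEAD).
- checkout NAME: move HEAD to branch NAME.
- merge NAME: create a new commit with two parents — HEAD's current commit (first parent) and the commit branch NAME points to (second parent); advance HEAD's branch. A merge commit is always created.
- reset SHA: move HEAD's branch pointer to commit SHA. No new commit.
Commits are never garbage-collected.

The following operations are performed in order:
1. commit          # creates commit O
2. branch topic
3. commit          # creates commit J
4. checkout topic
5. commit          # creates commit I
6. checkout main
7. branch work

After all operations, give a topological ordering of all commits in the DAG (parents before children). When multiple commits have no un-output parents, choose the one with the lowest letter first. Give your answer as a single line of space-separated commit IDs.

Answer: A O I J

Derivation:
After op 1 (commit): HEAD=main@O [main=O]
After op 2 (branch): HEAD=main@O [main=O topic=O]
After op 3 (commit): HEAD=main@J [main=J topic=O]
After op 4 (checkout): HEAD=topic@O [main=J topic=O]
After op 5 (commit): HEAD=topic@I [main=J topic=I]
After op 6 (checkout): HEAD=main@J [main=J topic=I]
After op 7 (branch): HEAD=main@J [main=J topic=I work=J]
commit A: parents=[]
commit I: parents=['O']
commit J: parents=['O']
commit O: parents=['A']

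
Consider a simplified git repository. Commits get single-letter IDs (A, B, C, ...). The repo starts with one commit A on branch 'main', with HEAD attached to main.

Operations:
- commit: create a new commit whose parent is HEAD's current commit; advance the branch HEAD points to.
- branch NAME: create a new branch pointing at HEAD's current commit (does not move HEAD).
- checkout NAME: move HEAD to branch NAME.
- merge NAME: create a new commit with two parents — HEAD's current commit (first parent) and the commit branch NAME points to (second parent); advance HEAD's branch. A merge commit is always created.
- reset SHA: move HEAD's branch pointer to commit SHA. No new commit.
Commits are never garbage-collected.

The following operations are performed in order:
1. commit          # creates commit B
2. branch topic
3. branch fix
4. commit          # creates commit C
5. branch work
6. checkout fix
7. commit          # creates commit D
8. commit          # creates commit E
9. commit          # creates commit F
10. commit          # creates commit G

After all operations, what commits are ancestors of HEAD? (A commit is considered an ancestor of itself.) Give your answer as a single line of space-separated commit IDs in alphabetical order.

Answer: A B D E F G

Derivation:
After op 1 (commit): HEAD=main@B [main=B]
After op 2 (branch): HEAD=main@B [main=B topic=B]
After op 3 (branch): HEAD=main@B [fix=B main=B topic=B]
After op 4 (commit): HEAD=main@C [fix=B main=C topic=B]
After op 5 (branch): HEAD=main@C [fix=B main=C topic=B work=C]
After op 6 (checkout): HEAD=fix@B [fix=B main=C topic=B work=C]
After op 7 (commit): HEAD=fix@D [fix=D main=C topic=B work=C]
After op 8 (commit): HEAD=fix@E [fix=E main=C topic=B work=C]
After op 9 (commit): HEAD=fix@F [fix=F main=C topic=B work=C]
After op 10 (commit): HEAD=fix@G [fix=G main=C topic=B work=C]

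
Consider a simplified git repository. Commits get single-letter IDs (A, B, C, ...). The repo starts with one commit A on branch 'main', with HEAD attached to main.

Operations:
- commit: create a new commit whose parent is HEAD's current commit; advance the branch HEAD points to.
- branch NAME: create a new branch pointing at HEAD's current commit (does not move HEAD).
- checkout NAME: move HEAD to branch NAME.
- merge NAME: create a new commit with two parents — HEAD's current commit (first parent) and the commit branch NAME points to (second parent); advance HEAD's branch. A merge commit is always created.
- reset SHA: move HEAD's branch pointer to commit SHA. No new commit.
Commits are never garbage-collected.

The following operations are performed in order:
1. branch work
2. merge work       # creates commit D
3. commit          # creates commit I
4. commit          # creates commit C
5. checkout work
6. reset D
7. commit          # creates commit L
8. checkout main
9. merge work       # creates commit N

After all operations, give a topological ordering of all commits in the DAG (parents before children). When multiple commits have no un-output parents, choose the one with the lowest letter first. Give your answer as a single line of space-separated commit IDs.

After op 1 (branch): HEAD=main@A [main=A work=A]
After op 2 (merge): HEAD=main@D [main=D work=A]
After op 3 (commit): HEAD=main@I [main=I work=A]
After op 4 (commit): HEAD=main@C [main=C work=A]
After op 5 (checkout): HEAD=work@A [main=C work=A]
After op 6 (reset): HEAD=work@D [main=C work=D]
After op 7 (commit): HEAD=work@L [main=C work=L]
After op 8 (checkout): HEAD=main@C [main=C work=L]
After op 9 (merge): HEAD=main@N [main=N work=L]
commit A: parents=[]
commit C: parents=['I']
commit D: parents=['A', 'A']
commit I: parents=['D']
commit L: parents=['D']
commit N: parents=['C', 'L']

Answer: A D I C L N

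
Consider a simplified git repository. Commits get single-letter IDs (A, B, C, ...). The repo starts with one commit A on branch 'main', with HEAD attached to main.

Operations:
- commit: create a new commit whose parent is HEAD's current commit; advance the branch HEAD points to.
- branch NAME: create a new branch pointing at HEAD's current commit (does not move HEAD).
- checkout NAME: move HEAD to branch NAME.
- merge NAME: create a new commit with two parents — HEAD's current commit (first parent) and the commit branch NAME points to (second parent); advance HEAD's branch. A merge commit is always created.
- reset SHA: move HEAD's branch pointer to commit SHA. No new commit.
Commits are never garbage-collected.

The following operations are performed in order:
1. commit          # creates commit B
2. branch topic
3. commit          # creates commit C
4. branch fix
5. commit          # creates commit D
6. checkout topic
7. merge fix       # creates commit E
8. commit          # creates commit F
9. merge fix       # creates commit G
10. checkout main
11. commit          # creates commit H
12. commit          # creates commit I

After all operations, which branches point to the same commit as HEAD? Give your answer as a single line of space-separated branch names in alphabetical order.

Answer: main

Derivation:
After op 1 (commit): HEAD=main@B [main=B]
After op 2 (branch): HEAD=main@B [main=B topic=B]
After op 3 (commit): HEAD=main@C [main=C topic=B]
After op 4 (branch): HEAD=main@C [fix=C main=C topic=B]
After op 5 (commit): HEAD=main@D [fix=C main=D topic=B]
After op 6 (checkout): HEAD=topic@B [fix=C main=D topic=B]
After op 7 (merge): HEAD=topic@E [fix=C main=D topic=E]
After op 8 (commit): HEAD=topic@F [fix=C main=D topic=F]
After op 9 (merge): HEAD=topic@G [fix=C main=D topic=G]
After op 10 (checkout): HEAD=main@D [fix=C main=D topic=G]
After op 11 (commit): HEAD=main@H [fix=C main=H topic=G]
After op 12 (commit): HEAD=main@I [fix=C main=I topic=G]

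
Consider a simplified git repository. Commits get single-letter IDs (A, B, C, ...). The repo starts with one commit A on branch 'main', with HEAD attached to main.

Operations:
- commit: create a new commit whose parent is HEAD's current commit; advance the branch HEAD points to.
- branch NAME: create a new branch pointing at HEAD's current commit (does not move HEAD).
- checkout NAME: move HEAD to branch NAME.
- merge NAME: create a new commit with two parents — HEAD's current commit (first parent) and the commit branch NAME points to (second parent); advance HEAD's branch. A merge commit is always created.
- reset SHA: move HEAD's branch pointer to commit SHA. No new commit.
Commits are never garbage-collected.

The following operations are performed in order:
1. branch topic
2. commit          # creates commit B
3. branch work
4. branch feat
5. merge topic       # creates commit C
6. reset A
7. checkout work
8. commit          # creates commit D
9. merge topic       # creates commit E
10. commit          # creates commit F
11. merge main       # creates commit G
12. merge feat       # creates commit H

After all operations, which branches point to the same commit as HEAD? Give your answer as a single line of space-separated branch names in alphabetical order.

After op 1 (branch): HEAD=main@A [main=A topic=A]
After op 2 (commit): HEAD=main@B [main=B topic=A]
After op 3 (branch): HEAD=main@B [main=B topic=A work=B]
After op 4 (branch): HEAD=main@B [feat=B main=B topic=A work=B]
After op 5 (merge): HEAD=main@C [feat=B main=C topic=A work=B]
After op 6 (reset): HEAD=main@A [feat=B main=A topic=A work=B]
After op 7 (checkout): HEAD=work@B [feat=B main=A topic=A work=B]
After op 8 (commit): HEAD=work@D [feat=B main=A topic=A work=D]
After op 9 (merge): HEAD=work@E [feat=B main=A topic=A work=E]
After op 10 (commit): HEAD=work@F [feat=B main=A topic=A work=F]
After op 11 (merge): HEAD=work@G [feat=B main=A topic=A work=G]
After op 12 (merge): HEAD=work@H [feat=B main=A topic=A work=H]

Answer: work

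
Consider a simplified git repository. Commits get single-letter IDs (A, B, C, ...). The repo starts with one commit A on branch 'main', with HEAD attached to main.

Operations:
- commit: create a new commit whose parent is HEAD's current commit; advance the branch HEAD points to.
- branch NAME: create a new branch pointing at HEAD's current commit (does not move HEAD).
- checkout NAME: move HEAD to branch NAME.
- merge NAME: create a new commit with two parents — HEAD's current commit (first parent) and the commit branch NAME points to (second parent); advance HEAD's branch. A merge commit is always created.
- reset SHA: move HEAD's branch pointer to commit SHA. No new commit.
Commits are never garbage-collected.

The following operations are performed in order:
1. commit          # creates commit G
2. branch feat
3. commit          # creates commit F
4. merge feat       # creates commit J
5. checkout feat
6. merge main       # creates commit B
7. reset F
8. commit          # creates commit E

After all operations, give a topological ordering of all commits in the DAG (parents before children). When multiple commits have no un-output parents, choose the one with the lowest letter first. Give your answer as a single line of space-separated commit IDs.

After op 1 (commit): HEAD=main@G [main=G]
After op 2 (branch): HEAD=main@G [feat=G main=G]
After op 3 (commit): HEAD=main@F [feat=G main=F]
After op 4 (merge): HEAD=main@J [feat=G main=J]
After op 5 (checkout): HEAD=feat@G [feat=G main=J]
After op 6 (merge): HEAD=feat@B [feat=B main=J]
After op 7 (reset): HEAD=feat@F [feat=F main=J]
After op 8 (commit): HEAD=feat@E [feat=E main=J]
commit A: parents=[]
commit B: parents=['G', 'J']
commit E: parents=['F']
commit F: parents=['G']
commit G: parents=['A']
commit J: parents=['F', 'G']

Answer: A G F E J B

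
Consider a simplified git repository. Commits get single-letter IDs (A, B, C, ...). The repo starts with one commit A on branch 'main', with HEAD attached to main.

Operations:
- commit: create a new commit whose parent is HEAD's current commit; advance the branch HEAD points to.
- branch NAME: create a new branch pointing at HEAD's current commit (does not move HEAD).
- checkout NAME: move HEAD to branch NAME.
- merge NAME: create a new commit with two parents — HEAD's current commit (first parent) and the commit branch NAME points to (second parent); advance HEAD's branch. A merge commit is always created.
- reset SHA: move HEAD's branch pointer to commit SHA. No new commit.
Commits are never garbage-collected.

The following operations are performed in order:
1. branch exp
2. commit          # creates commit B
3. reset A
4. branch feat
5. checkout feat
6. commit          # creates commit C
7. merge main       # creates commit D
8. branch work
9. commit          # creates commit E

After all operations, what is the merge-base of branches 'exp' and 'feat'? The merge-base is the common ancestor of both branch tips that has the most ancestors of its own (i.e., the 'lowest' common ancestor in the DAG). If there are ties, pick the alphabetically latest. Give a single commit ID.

Answer: A

Derivation:
After op 1 (branch): HEAD=main@A [exp=A main=A]
After op 2 (commit): HEAD=main@B [exp=A main=B]
After op 3 (reset): HEAD=main@A [exp=A main=A]
After op 4 (branch): HEAD=main@A [exp=A feat=A main=A]
After op 5 (checkout): HEAD=feat@A [exp=A feat=A main=A]
After op 6 (commit): HEAD=feat@C [exp=A feat=C main=A]
After op 7 (merge): HEAD=feat@D [exp=A feat=D main=A]
After op 8 (branch): HEAD=feat@D [exp=A feat=D main=A work=D]
After op 9 (commit): HEAD=feat@E [exp=A feat=E main=A work=D]
ancestors(exp=A): ['A']
ancestors(feat=E): ['A', 'C', 'D', 'E']
common: ['A']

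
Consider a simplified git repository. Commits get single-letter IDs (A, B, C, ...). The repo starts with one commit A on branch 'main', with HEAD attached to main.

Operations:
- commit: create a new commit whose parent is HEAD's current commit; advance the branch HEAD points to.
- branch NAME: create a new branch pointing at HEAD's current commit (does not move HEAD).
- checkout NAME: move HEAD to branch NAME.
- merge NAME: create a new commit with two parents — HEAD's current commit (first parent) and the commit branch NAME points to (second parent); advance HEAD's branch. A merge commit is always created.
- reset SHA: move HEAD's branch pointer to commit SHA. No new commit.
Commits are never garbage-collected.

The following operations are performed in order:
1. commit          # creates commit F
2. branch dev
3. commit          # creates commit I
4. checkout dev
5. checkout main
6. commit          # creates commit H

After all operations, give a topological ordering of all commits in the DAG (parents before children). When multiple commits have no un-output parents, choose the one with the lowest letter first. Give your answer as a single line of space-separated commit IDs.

Answer: A F I H

Derivation:
After op 1 (commit): HEAD=main@F [main=F]
After op 2 (branch): HEAD=main@F [dev=F main=F]
After op 3 (commit): HEAD=main@I [dev=F main=I]
After op 4 (checkout): HEAD=dev@F [dev=F main=I]
After op 5 (checkout): HEAD=main@I [dev=F main=I]
After op 6 (commit): HEAD=main@H [dev=F main=H]
commit A: parents=[]
commit F: parents=['A']
commit H: parents=['I']
commit I: parents=['F']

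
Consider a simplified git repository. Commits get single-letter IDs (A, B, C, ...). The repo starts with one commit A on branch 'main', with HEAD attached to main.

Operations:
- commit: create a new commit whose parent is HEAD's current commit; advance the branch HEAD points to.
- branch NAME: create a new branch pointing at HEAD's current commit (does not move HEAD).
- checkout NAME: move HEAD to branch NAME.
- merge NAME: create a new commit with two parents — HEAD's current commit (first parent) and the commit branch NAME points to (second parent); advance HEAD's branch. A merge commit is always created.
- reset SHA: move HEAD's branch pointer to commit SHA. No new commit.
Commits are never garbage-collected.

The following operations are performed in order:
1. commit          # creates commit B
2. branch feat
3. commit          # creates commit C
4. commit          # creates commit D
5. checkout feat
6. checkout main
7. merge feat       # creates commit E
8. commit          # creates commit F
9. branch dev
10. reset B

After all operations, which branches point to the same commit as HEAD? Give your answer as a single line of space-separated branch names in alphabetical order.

After op 1 (commit): HEAD=main@B [main=B]
After op 2 (branch): HEAD=main@B [feat=B main=B]
After op 3 (commit): HEAD=main@C [feat=B main=C]
After op 4 (commit): HEAD=main@D [feat=B main=D]
After op 5 (checkout): HEAD=feat@B [feat=B main=D]
After op 6 (checkout): HEAD=main@D [feat=B main=D]
After op 7 (merge): HEAD=main@E [feat=B main=E]
After op 8 (commit): HEAD=main@F [feat=B main=F]
After op 9 (branch): HEAD=main@F [dev=F feat=B main=F]
After op 10 (reset): HEAD=main@B [dev=F feat=B main=B]

Answer: feat main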